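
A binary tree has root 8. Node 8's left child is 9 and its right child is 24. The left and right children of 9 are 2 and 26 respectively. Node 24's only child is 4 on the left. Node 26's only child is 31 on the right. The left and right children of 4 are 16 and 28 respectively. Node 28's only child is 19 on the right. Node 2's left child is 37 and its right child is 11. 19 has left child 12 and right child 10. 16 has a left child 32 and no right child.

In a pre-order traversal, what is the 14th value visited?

Pre-order visits the node, then its left subtree, then its right subtree.
Visit 8.
At 8: go left to 9.
  Visit 9.
  At 9: go left to 2.
    Visit 2.
    At 2: go left to 37.
      37 is a leaf — visit 37.
    At 2: go right to 11.
      11 is a leaf — visit 11.
  At 9: go right to 26.
    Visit 26.
    At 26: no left child.
    At 26: go right to 31.
      31 is a leaf — visit 31.
At 8: go right to 24.
  Visit 24.
  At 24: go left to 4.
    Visit 4.
    At 4: go left to 16.
      Visit 16.
      At 16: go left to 32.
        32 is a leaf — visit 32.
      At 16: no right child.
    At 4: go right to 28.
      Visit 28.
      At 28: no left child.
      At 28: go right to 19.
        Visit 19.
        At 19: go left to 12.
          12 is a leaf — visit 12.
        At 19: go right to 10.
          10 is a leaf — visit 10.
  At 24: no right child.
Full pre-order sequence: 8, 9, 2, 37, 11, 26, 31, 24, 4, 16, 32, 28, 19, 12, 10.

12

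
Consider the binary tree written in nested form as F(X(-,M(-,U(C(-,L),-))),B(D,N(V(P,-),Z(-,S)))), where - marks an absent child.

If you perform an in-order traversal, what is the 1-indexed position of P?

9

In-order visits the left subtree, then the node, then the right subtree.
At F: go left to X.
  At X: no left child.
  Visit X.
  At X: go right to M.
    At M: no left child.
    Visit M.
    At M: go right to U.
      At U: go left to C.
        At C: no left child.
        Visit C.
        At C: go right to L.
          L is a leaf — visit L.
      Visit U.
      At U: no right child.
Visit F.
At F: go right to B.
  At B: go left to D.
    D is a leaf — visit D.
  Visit B.
  At B: go right to N.
    At N: go left to V.
      At V: go left to P.
        P is a leaf — visit P.
      Visit V.
      At V: no right child.
    Visit N.
    At N: go right to Z.
      At Z: no left child.
      Visit Z.
      At Z: go right to S.
        S is a leaf — visit S.
Full in-order sequence: X, M, C, L, U, F, D, B, P, V, N, Z, S.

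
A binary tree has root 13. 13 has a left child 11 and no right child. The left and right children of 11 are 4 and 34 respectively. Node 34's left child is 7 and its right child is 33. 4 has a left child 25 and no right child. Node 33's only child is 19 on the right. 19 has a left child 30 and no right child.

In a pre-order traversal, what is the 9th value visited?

Pre-order visits the node, then its left subtree, then its right subtree.
Visit 13.
At 13: go left to 11.
  Visit 11.
  At 11: go left to 4.
    Visit 4.
    At 4: go left to 25.
      25 is a leaf — visit 25.
    At 4: no right child.
  At 11: go right to 34.
    Visit 34.
    At 34: go left to 7.
      7 is a leaf — visit 7.
    At 34: go right to 33.
      Visit 33.
      At 33: no left child.
      At 33: go right to 19.
        Visit 19.
        At 19: go left to 30.
          30 is a leaf — visit 30.
        At 19: no right child.
At 13: no right child.
Full pre-order sequence: 13, 11, 4, 25, 34, 7, 33, 19, 30.

30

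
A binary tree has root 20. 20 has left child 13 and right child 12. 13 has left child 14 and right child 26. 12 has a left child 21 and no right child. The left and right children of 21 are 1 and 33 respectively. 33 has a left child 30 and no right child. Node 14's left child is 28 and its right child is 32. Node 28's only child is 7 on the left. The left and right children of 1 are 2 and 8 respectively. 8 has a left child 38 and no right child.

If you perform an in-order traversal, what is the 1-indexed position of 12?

In-order visits the left subtree, then the node, then the right subtree.
At 20: go left to 13.
  At 13: go left to 14.
    At 14: go left to 28.
      At 28: go left to 7.
        7 is a leaf — visit 7.
      Visit 28.
      At 28: no right child.
    Visit 14.
    At 14: go right to 32.
      32 is a leaf — visit 32.
  Visit 13.
  At 13: go right to 26.
    26 is a leaf — visit 26.
Visit 20.
At 20: go right to 12.
  At 12: go left to 21.
    At 21: go left to 1.
      At 1: go left to 2.
        2 is a leaf — visit 2.
      Visit 1.
      At 1: go right to 8.
        At 8: go left to 38.
          38 is a leaf — visit 38.
        Visit 8.
        At 8: no right child.
    Visit 21.
    At 21: go right to 33.
      At 33: go left to 30.
        30 is a leaf — visit 30.
      Visit 33.
      At 33: no right child.
  Visit 12.
  At 12: no right child.
Full in-order sequence: 7, 28, 14, 32, 13, 26, 20, 2, 1, 38, 8, 21, 30, 33, 12.

15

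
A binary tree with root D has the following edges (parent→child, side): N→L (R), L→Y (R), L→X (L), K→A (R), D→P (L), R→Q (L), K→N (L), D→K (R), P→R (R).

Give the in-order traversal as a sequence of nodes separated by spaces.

P Q R D N X L Y K A

In-order visits the left subtree, then the node, then the right subtree.
At D: go left to P.
  At P: no left child.
  Visit P.
  At P: go right to R.
    At R: go left to Q.
      Q is a leaf — visit Q.
    Visit R.
    At R: no right child.
Visit D.
At D: go right to K.
  At K: go left to N.
    At N: no left child.
    Visit N.
    At N: go right to L.
      At L: go left to X.
        X is a leaf — visit X.
      Visit L.
      At L: go right to Y.
        Y is a leaf — visit Y.
  Visit K.
  At K: go right to A.
    A is a leaf — visit A.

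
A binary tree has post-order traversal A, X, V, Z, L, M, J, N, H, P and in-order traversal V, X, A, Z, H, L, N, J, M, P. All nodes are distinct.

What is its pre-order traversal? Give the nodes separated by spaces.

P H Z V X A N L J M

The last element of post-order is the root; it splits in-order into left and right subtrees.
Root P: left subtree has 9 nodes {V, X, A, Z, H, L, N, J, M}, right has 0 { }.
  Root H: left subtree has 4 nodes {V, X, A, Z}, right has 4 {L, N, J, M}.
    Root Z: left subtree has 3 nodes {V, X, A}, right has 0 { }.
      Root V: left subtree has 0 nodes { }, right has 2 {X, A}.
        Root X: left subtree has 0 nodes { }, right has 1 {A}.
    Root N: left subtree has 1 node {L}, right has 2 {J, M}.
      Root J: left subtree has 0 nodes { }, right has 1 {M}.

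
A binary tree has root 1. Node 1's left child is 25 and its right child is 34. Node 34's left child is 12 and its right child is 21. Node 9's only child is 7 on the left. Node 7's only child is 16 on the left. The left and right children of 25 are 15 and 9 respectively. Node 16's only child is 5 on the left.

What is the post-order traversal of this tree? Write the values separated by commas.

Post-order visits the left subtree, then the right subtree, then the node.
At 1: go left to 25.
  At 25: go left to 15.
    15 is a leaf — visit 15.
  At 25: go right to 9.
    At 9: go left to 7.
      At 7: go left to 16.
        At 16: go left to 5.
          5 is a leaf — visit 5.
        At 16: no right child.
        Visit 16.
      At 7: no right child.
      Visit 7.
    At 9: no right child.
    Visit 9.
  Visit 25.
At 1: go right to 34.
  At 34: go left to 12.
    12 is a leaf — visit 12.
  At 34: go right to 21.
    21 is a leaf — visit 21.
  Visit 34.
Visit 1.

15, 5, 16, 7, 9, 25, 12, 21, 34, 1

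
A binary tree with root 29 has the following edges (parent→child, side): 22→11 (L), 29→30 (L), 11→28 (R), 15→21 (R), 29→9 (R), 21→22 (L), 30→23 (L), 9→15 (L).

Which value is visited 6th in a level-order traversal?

Level-order visits nodes level by level from the root, left to right within each level.
Level 0: 29
Level 1: 30, 9
Level 2: 23, 15
Level 3: 21
Level 4: 22
Level 5: 11
Level 6: 28
Full level-order sequence: 29, 30, 9, 23, 15, 21, 22, 11, 28.

21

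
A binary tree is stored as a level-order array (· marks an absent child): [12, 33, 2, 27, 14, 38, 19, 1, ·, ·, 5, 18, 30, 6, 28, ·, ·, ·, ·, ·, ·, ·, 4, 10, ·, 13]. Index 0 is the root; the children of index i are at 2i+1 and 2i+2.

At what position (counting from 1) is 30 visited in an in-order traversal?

In-order visits the left subtree, then the node, then the right subtree.
At 12: go left to 33.
  At 33: go left to 27.
    At 27: go left to 1.
      1 is a leaf — visit 1.
    Visit 27.
    At 27: no right child.
  Visit 33.
  At 33: go right to 14.
    At 14: no left child.
    Visit 14.
    At 14: go right to 5.
      At 5: no left child.
      Visit 5.
      At 5: go right to 4.
        4 is a leaf — visit 4.
Visit 12.
At 12: go right to 2.
  At 2: go left to 38.
    At 38: go left to 18.
      At 18: go left to 10.
        10 is a leaf — visit 10.
      Visit 18.
      At 18: no right child.
    Visit 38.
    At 38: go right to 30.
      At 30: go left to 13.
        13 is a leaf — visit 13.
      Visit 30.
      At 30: no right child.
  Visit 2.
  At 2: go right to 19.
    At 19: go left to 6.
      6 is a leaf — visit 6.
    Visit 19.
    At 19: go right to 28.
      28 is a leaf — visit 28.
Full in-order sequence: 1, 27, 33, 14, 5, 4, 12, 10, 18, 38, 13, 30, 2, 6, 19, 28.

12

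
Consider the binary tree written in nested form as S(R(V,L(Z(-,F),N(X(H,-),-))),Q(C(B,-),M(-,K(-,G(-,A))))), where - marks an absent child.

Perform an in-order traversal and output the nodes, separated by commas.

In-order visits the left subtree, then the node, then the right subtree.
At S: go left to R.
  At R: go left to V.
    V is a leaf — visit V.
  Visit R.
  At R: go right to L.
    At L: go left to Z.
      At Z: no left child.
      Visit Z.
      At Z: go right to F.
        F is a leaf — visit F.
    Visit L.
    At L: go right to N.
      At N: go left to X.
        At X: go left to H.
          H is a leaf — visit H.
        Visit X.
        At X: no right child.
      Visit N.
      At N: no right child.
Visit S.
At S: go right to Q.
  At Q: go left to C.
    At C: go left to B.
      B is a leaf — visit B.
    Visit C.
    At C: no right child.
  Visit Q.
  At Q: go right to M.
    At M: no left child.
    Visit M.
    At M: go right to K.
      At K: no left child.
      Visit K.
      At K: go right to G.
        At G: no left child.
        Visit G.
        At G: go right to A.
          A is a leaf — visit A.

V, R, Z, F, L, H, X, N, S, B, C, Q, M, K, G, A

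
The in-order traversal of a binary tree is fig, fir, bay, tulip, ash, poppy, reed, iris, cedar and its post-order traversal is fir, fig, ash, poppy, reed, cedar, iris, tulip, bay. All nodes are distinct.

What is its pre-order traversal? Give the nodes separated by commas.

bay, fig, fir, tulip, iris, reed, poppy, ash, cedar

The last element of post-order is the root; it splits in-order into left and right subtrees.
Root bay: left subtree has 2 nodes {fig, fir}, right has 6 {tulip, ash, poppy, reed, iris, cedar}.
  Root fig: left subtree has 0 nodes { }, right has 1 {fir}.
  Root tulip: left subtree has 0 nodes { }, right has 5 {ash, poppy, reed, iris, cedar}.
    Root iris: left subtree has 3 nodes {ash, poppy, reed}, right has 1 {cedar}.
      Root reed: left subtree has 2 nodes {ash, poppy}, right has 0 { }.
        Root poppy: left subtree has 1 node {ash}, right has 0 { }.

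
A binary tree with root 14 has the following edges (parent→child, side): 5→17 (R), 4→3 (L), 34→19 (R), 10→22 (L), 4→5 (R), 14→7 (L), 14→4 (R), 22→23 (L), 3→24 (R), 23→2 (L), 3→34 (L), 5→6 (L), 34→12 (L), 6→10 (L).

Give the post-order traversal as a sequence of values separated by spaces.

7 12 19 34 24 3 2 23 22 10 6 17 5 4 14

Post-order visits the left subtree, then the right subtree, then the node.
At 14: go left to 7.
  7 is a leaf — visit 7.
At 14: go right to 4.
  At 4: go left to 3.
    At 3: go left to 34.
      At 34: go left to 12.
        12 is a leaf — visit 12.
      At 34: go right to 19.
        19 is a leaf — visit 19.
      Visit 34.
    At 3: go right to 24.
      24 is a leaf — visit 24.
    Visit 3.
  At 4: go right to 5.
    At 5: go left to 6.
      At 6: go left to 10.
        At 10: go left to 22.
          At 22: go left to 23.
            At 23: go left to 2.
              2 is a leaf — visit 2.
            At 23: no right child.
            Visit 23.
          At 22: no right child.
          Visit 22.
        At 10: no right child.
        Visit 10.
      At 6: no right child.
      Visit 6.
    At 5: go right to 17.
      17 is a leaf — visit 17.
    Visit 5.
  Visit 4.
Visit 14.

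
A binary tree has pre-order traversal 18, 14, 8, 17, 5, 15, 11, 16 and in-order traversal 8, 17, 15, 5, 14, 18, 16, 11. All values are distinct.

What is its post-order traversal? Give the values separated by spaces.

15 5 17 8 14 16 11 18

The first element of pre-order is the root; it splits in-order into left and right subtrees.
Root 18: left subtree has 5 nodes {8, 17, 15, 5, 14}, right has 2 {16, 11}.
  Root 14: left subtree has 4 nodes {8, 17, 15, 5}, right has 0 { }.
    Root 8: left subtree has 0 nodes { }, right has 3 {17, 15, 5}.
      Root 17: left subtree has 0 nodes { }, right has 2 {15, 5}.
        Root 5: left subtree has 1 node {15}, right has 0 { }.
  Root 11: left subtree has 1 node {16}, right has 0 { }.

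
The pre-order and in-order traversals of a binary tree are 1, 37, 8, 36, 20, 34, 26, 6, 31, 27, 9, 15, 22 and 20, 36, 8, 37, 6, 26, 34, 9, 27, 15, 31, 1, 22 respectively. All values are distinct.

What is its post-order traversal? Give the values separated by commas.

20, 36, 8, 6, 26, 9, 15, 27, 31, 34, 37, 22, 1

The first element of pre-order is the root; it splits in-order into left and right subtrees.
Root 1: left subtree has 11 nodes {20, 36, 8, 37, 6, 26, 34, 9, 27, 15, 31}, right has 1 {22}.
  Root 37: left subtree has 3 nodes {20, 36, 8}, right has 7 {6, 26, 34, 9, 27, 15, 31}.
    Root 8: left subtree has 2 nodes {20, 36}, right has 0 { }.
      Root 36: left subtree has 1 node {20}, right has 0 { }.
    Root 34: left subtree has 2 nodes {6, 26}, right has 4 {9, 27, 15, 31}.
      Root 26: left subtree has 1 node {6}, right has 0 { }.
      Root 31: left subtree has 3 nodes {9, 27, 15}, right has 0 { }.
        Root 27: left subtree has 1 node {9}, right has 1 {15}.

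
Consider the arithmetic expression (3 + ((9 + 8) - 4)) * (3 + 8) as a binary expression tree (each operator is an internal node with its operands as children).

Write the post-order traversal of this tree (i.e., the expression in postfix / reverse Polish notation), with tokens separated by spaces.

3 9 8 + 4 - + 3 8 + *

Post-order on an expression tree gives postfix notation: for each operator, emit left operand, right operand, then the operator.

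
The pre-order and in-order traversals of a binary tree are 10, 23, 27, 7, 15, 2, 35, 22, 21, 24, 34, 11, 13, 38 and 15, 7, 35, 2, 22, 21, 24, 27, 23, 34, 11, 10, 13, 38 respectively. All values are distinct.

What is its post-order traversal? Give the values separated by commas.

The first element of pre-order is the root; it splits in-order into left and right subtrees.
Root 10: left subtree has 11 nodes {15, 7, 35, 2, 22, 21, 24, 27, 23, 34, 11}, right has 2 {13, 38}.
  Root 23: left subtree has 8 nodes {15, 7, 35, 2, 22, 21, 24, 27}, right has 2 {34, 11}.
    Root 27: left subtree has 7 nodes {15, 7, 35, 2, 22, 21, 24}, right has 0 { }.
      Root 7: left subtree has 1 node {15}, right has 5 {35, 2, 22, 21, 24}.
        Root 2: left subtree has 1 node {35}, right has 3 {22, 21, 24}.
          Root 22: left subtree has 0 nodes { }, right has 2 {21, 24}.
            Root 21: left subtree has 0 nodes { }, right has 1 {24}.
    Root 34: left subtree has 0 nodes { }, right has 1 {11}.
  Root 13: left subtree has 0 nodes { }, right has 1 {38}.

15, 35, 24, 21, 22, 2, 7, 27, 11, 34, 23, 38, 13, 10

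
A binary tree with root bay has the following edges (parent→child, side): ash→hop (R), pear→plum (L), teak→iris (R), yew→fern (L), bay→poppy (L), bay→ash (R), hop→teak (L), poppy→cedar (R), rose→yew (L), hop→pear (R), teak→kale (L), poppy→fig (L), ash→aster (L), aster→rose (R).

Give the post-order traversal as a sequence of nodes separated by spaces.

fig cedar poppy fern yew rose aster kale iris teak plum pear hop ash bay

Post-order visits the left subtree, then the right subtree, then the node.
At bay: go left to poppy.
  At poppy: go left to fig.
    fig is a leaf — visit fig.
  At poppy: go right to cedar.
    cedar is a leaf — visit cedar.
  Visit poppy.
At bay: go right to ash.
  At ash: go left to aster.
    At aster: no left child.
    At aster: go right to rose.
      At rose: go left to yew.
        At yew: go left to fern.
          fern is a leaf — visit fern.
        At yew: no right child.
        Visit yew.
      At rose: no right child.
      Visit rose.
    Visit aster.
  At ash: go right to hop.
    At hop: go left to teak.
      At teak: go left to kale.
        kale is a leaf — visit kale.
      At teak: go right to iris.
        iris is a leaf — visit iris.
      Visit teak.
    At hop: go right to pear.
      At pear: go left to plum.
        plum is a leaf — visit plum.
      At pear: no right child.
      Visit pear.
    Visit hop.
  Visit ash.
Visit bay.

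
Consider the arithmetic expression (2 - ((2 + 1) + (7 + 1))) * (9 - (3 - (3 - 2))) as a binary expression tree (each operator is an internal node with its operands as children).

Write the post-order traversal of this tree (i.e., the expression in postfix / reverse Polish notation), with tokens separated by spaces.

Post-order on an expression tree gives postfix notation: for each operator, emit left operand, right operand, then the operator.

2 2 1 + 7 1 + + - 9 3 3 2 - - - *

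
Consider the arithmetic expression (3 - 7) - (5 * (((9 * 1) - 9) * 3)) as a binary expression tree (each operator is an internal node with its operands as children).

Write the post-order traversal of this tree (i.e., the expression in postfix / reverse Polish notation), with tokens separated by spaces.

Post-order on an expression tree gives postfix notation: for each operator, emit left operand, right operand, then the operator.

3 7 - 5 9 1 * 9 - 3 * * -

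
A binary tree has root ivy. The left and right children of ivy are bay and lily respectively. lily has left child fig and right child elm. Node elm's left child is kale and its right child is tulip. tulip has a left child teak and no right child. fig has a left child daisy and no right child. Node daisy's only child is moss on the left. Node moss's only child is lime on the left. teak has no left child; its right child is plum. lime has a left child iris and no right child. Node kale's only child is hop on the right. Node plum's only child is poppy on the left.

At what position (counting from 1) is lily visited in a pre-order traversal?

3

Pre-order visits the node, then its left subtree, then its right subtree.
Visit ivy.
At ivy: go left to bay.
  bay is a leaf — visit bay.
At ivy: go right to lily.
  Visit lily.
  At lily: go left to fig.
    Visit fig.
    At fig: go left to daisy.
      Visit daisy.
      At daisy: go left to moss.
        Visit moss.
        At moss: go left to lime.
          Visit lime.
          At lime: go left to iris.
            iris is a leaf — visit iris.
          At lime: no right child.
        At moss: no right child.
      At daisy: no right child.
    At fig: no right child.
  At lily: go right to elm.
    Visit elm.
    At elm: go left to kale.
      Visit kale.
      At kale: no left child.
      At kale: go right to hop.
        hop is a leaf — visit hop.
    At elm: go right to tulip.
      Visit tulip.
      At tulip: go left to teak.
        Visit teak.
        At teak: no left child.
        At teak: go right to plum.
          Visit plum.
          At plum: go left to poppy.
            poppy is a leaf — visit poppy.
          At plum: no right child.
      At tulip: no right child.
Full pre-order sequence: ivy, bay, lily, fig, daisy, moss, lime, iris, elm, kale, hop, tulip, teak, plum, poppy.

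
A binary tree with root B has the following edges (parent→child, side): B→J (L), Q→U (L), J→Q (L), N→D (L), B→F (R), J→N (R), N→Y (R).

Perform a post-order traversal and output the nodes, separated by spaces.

Post-order visits the left subtree, then the right subtree, then the node.
At B: go left to J.
  At J: go left to Q.
    At Q: go left to U.
      U is a leaf — visit U.
    At Q: no right child.
    Visit Q.
  At J: go right to N.
    At N: go left to D.
      D is a leaf — visit D.
    At N: go right to Y.
      Y is a leaf — visit Y.
    Visit N.
  Visit J.
At B: go right to F.
  F is a leaf — visit F.
Visit B.

U Q D Y N J F B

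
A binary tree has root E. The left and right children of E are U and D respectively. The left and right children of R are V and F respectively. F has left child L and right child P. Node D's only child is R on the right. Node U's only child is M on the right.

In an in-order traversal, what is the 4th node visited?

D

In-order visits the left subtree, then the node, then the right subtree.
At E: go left to U.
  At U: no left child.
  Visit U.
  At U: go right to M.
    M is a leaf — visit M.
Visit E.
At E: go right to D.
  At D: no left child.
  Visit D.
  At D: go right to R.
    At R: go left to V.
      V is a leaf — visit V.
    Visit R.
    At R: go right to F.
      At F: go left to L.
        L is a leaf — visit L.
      Visit F.
      At F: go right to P.
        P is a leaf — visit P.
Full in-order sequence: U, M, E, D, V, R, L, F, P.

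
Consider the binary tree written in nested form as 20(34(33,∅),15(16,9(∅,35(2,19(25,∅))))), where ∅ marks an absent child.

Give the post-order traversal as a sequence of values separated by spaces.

33 34 16 2 25 19 35 9 15 20

Post-order visits the left subtree, then the right subtree, then the node.
At 20: go left to 34.
  At 34: go left to 33.
    33 is a leaf — visit 33.
  At 34: no right child.
  Visit 34.
At 20: go right to 15.
  At 15: go left to 16.
    16 is a leaf — visit 16.
  At 15: go right to 9.
    At 9: no left child.
    At 9: go right to 35.
      At 35: go left to 2.
        2 is a leaf — visit 2.
      At 35: go right to 19.
        At 19: go left to 25.
          25 is a leaf — visit 25.
        At 19: no right child.
        Visit 19.
      Visit 35.
    Visit 9.
  Visit 15.
Visit 20.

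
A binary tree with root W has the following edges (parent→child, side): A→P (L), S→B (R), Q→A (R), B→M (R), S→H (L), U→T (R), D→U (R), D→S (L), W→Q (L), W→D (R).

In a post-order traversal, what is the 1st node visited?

P

Post-order visits the left subtree, then the right subtree, then the node.
At W: go left to Q.
  At Q: no left child.
  At Q: go right to A.
    At A: go left to P.
      P is a leaf — visit P.
    At A: no right child.
    Visit A.
  Visit Q.
At W: go right to D.
  At D: go left to S.
    At S: go left to H.
      H is a leaf — visit H.
    At S: go right to B.
      At B: no left child.
      At B: go right to M.
        M is a leaf — visit M.
      Visit B.
    Visit S.
  At D: go right to U.
    At U: no left child.
    At U: go right to T.
      T is a leaf — visit T.
    Visit U.
  Visit D.
Visit W.
Full post-order sequence: P, A, Q, H, M, B, S, T, U, D, W.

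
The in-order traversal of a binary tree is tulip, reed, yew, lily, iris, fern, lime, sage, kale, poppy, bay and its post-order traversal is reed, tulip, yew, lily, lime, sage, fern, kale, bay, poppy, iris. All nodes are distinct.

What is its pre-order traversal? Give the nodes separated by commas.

iris, lily, yew, tulip, reed, poppy, kale, fern, sage, lime, bay

The last element of post-order is the root; it splits in-order into left and right subtrees.
Root iris: left subtree has 4 nodes {tulip, reed, yew, lily}, right has 6 {fern, lime, sage, kale, poppy, bay}.
  Root lily: left subtree has 3 nodes {tulip, reed, yew}, right has 0 { }.
    Root yew: left subtree has 2 nodes {tulip, reed}, right has 0 { }.
      Root tulip: left subtree has 0 nodes { }, right has 1 {reed}.
  Root poppy: left subtree has 4 nodes {fern, lime, sage, kale}, right has 1 {bay}.
    Root kale: left subtree has 3 nodes {fern, lime, sage}, right has 0 { }.
      Root fern: left subtree has 0 nodes { }, right has 2 {lime, sage}.
        Root sage: left subtree has 1 node {lime}, right has 0 { }.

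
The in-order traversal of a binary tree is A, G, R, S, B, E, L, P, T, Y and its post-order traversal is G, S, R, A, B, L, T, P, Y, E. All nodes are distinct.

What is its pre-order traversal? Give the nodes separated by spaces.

E B A R G S Y P L T

The last element of post-order is the root; it splits in-order into left and right subtrees.
Root E: left subtree has 5 nodes {A, G, R, S, B}, right has 4 {L, P, T, Y}.
  Root B: left subtree has 4 nodes {A, G, R, S}, right has 0 { }.
    Root A: left subtree has 0 nodes { }, right has 3 {G, R, S}.
      Root R: left subtree has 1 node {G}, right has 1 {S}.
  Root Y: left subtree has 3 nodes {L, P, T}, right has 0 { }.
    Root P: left subtree has 1 node {L}, right has 1 {T}.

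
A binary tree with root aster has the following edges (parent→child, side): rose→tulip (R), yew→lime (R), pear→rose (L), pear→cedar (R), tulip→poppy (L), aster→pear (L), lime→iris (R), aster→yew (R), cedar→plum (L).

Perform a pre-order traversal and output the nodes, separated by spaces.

aster pear rose tulip poppy cedar plum yew lime iris

Pre-order visits the node, then its left subtree, then its right subtree.
Visit aster.
At aster: go left to pear.
  Visit pear.
  At pear: go left to rose.
    Visit rose.
    At rose: no left child.
    At rose: go right to tulip.
      Visit tulip.
      At tulip: go left to poppy.
        poppy is a leaf — visit poppy.
      At tulip: no right child.
  At pear: go right to cedar.
    Visit cedar.
    At cedar: go left to plum.
      plum is a leaf — visit plum.
    At cedar: no right child.
At aster: go right to yew.
  Visit yew.
  At yew: no left child.
  At yew: go right to lime.
    Visit lime.
    At lime: no left child.
    At lime: go right to iris.
      iris is a leaf — visit iris.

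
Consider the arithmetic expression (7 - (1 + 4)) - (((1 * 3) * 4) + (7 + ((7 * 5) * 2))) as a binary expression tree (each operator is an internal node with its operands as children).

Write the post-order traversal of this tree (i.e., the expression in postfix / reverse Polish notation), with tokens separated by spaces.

7 1 4 + - 1 3 * 4 * 7 7 5 * 2 * + + -

Post-order on an expression tree gives postfix notation: for each operator, emit left operand, right operand, then the operator.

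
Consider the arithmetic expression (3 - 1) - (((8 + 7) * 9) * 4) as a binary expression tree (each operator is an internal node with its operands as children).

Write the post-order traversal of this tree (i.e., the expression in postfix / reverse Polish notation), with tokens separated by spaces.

Post-order on an expression tree gives postfix notation: for each operator, emit left operand, right operand, then the operator.

3 1 - 8 7 + 9 * 4 * -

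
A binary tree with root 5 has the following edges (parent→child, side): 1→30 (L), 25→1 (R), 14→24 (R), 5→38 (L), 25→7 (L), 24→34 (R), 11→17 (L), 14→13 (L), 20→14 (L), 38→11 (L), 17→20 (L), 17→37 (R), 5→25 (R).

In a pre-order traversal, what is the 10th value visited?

Pre-order visits the node, then its left subtree, then its right subtree.
Visit 5.
At 5: go left to 38.
  Visit 38.
  At 38: go left to 11.
    Visit 11.
    At 11: go left to 17.
      Visit 17.
      At 17: go left to 20.
        Visit 20.
        At 20: go left to 14.
          Visit 14.
          At 14: go left to 13.
            13 is a leaf — visit 13.
          At 14: go right to 24.
            Visit 24.
            At 24: no left child.
            At 24: go right to 34.
              34 is a leaf — visit 34.
        At 20: no right child.
      At 17: go right to 37.
        37 is a leaf — visit 37.
    At 11: no right child.
  At 38: no right child.
At 5: go right to 25.
  Visit 25.
  At 25: go left to 7.
    7 is a leaf — visit 7.
  At 25: go right to 1.
    Visit 1.
    At 1: go left to 30.
      30 is a leaf — visit 30.
    At 1: no right child.
Full pre-order sequence: 5, 38, 11, 17, 20, 14, 13, 24, 34, 37, 25, 7, 1, 30.

37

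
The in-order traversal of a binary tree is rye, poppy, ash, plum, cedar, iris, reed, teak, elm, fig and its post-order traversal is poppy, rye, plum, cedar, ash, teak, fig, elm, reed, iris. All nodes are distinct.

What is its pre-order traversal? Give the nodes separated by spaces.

The last element of post-order is the root; it splits in-order into left and right subtrees.
Root iris: left subtree has 5 nodes {rye, poppy, ash, plum, cedar}, right has 4 {reed, teak, elm, fig}.
  Root ash: left subtree has 2 nodes {rye, poppy}, right has 2 {plum, cedar}.
    Root rye: left subtree has 0 nodes { }, right has 1 {poppy}.
    Root cedar: left subtree has 1 node {plum}, right has 0 { }.
  Root reed: left subtree has 0 nodes { }, right has 3 {teak, elm, fig}.
    Root elm: left subtree has 1 node {teak}, right has 1 {fig}.

iris ash rye poppy cedar plum reed elm teak fig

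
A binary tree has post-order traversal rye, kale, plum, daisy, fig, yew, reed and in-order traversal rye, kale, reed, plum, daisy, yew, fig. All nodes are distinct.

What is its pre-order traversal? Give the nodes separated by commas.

The last element of post-order is the root; it splits in-order into left and right subtrees.
Root reed: left subtree has 2 nodes {rye, kale}, right has 4 {plum, daisy, yew, fig}.
  Root kale: left subtree has 1 node {rye}, right has 0 { }.
  Root yew: left subtree has 2 nodes {plum, daisy}, right has 1 {fig}.
    Root daisy: left subtree has 1 node {plum}, right has 0 { }.

reed, kale, rye, yew, daisy, plum, fig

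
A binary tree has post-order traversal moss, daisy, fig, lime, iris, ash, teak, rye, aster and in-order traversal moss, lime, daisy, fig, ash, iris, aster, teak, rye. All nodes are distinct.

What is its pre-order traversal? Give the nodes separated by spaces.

The last element of post-order is the root; it splits in-order into left and right subtrees.
Root aster: left subtree has 6 nodes {moss, lime, daisy, fig, ash, iris}, right has 2 {teak, rye}.
  Root ash: left subtree has 4 nodes {moss, lime, daisy, fig}, right has 1 {iris}.
    Root lime: left subtree has 1 node {moss}, right has 2 {daisy, fig}.
      Root fig: left subtree has 1 node {daisy}, right has 0 { }.
  Root rye: left subtree has 1 node {teak}, right has 0 { }.

aster ash lime moss fig daisy iris rye teak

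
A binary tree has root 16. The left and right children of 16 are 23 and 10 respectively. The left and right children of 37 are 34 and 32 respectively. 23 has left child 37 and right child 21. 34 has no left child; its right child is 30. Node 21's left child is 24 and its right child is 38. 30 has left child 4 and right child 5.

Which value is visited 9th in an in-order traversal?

In-order visits the left subtree, then the node, then the right subtree.
At 16: go left to 23.
  At 23: go left to 37.
    At 37: go left to 34.
      At 34: no left child.
      Visit 34.
      At 34: go right to 30.
        At 30: go left to 4.
          4 is a leaf — visit 4.
        Visit 30.
        At 30: go right to 5.
          5 is a leaf — visit 5.
    Visit 37.
    At 37: go right to 32.
      32 is a leaf — visit 32.
  Visit 23.
  At 23: go right to 21.
    At 21: go left to 24.
      24 is a leaf — visit 24.
    Visit 21.
    At 21: go right to 38.
      38 is a leaf — visit 38.
Visit 16.
At 16: go right to 10.
  10 is a leaf — visit 10.
Full in-order sequence: 34, 4, 30, 5, 37, 32, 23, 24, 21, 38, 16, 10.

21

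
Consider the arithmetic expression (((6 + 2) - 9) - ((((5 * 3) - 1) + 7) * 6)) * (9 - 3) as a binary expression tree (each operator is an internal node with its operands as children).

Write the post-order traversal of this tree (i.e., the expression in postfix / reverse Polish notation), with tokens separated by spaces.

Post-order on an expression tree gives postfix notation: for each operator, emit left operand, right operand, then the operator.

6 2 + 9 - 5 3 * 1 - 7 + 6 * - 9 3 - *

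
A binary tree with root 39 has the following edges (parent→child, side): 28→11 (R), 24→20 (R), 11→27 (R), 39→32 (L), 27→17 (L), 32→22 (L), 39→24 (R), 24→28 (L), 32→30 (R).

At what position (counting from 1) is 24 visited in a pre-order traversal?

Pre-order visits the node, then its left subtree, then its right subtree.
Visit 39.
At 39: go left to 32.
  Visit 32.
  At 32: go left to 22.
    22 is a leaf — visit 22.
  At 32: go right to 30.
    30 is a leaf — visit 30.
At 39: go right to 24.
  Visit 24.
  At 24: go left to 28.
    Visit 28.
    At 28: no left child.
    At 28: go right to 11.
      Visit 11.
      At 11: no left child.
      At 11: go right to 27.
        Visit 27.
        At 27: go left to 17.
          17 is a leaf — visit 17.
        At 27: no right child.
  At 24: go right to 20.
    20 is a leaf — visit 20.
Full pre-order sequence: 39, 32, 22, 30, 24, 28, 11, 27, 17, 20.

5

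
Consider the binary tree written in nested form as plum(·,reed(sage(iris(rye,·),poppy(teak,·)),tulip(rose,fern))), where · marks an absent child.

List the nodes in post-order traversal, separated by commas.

rye, iris, teak, poppy, sage, rose, fern, tulip, reed, plum

Post-order visits the left subtree, then the right subtree, then the node.
At plum: no left child.
At plum: go right to reed.
  At reed: go left to sage.
    At sage: go left to iris.
      At iris: go left to rye.
        rye is a leaf — visit rye.
      At iris: no right child.
      Visit iris.
    At sage: go right to poppy.
      At poppy: go left to teak.
        teak is a leaf — visit teak.
      At poppy: no right child.
      Visit poppy.
    Visit sage.
  At reed: go right to tulip.
    At tulip: go left to rose.
      rose is a leaf — visit rose.
    At tulip: go right to fern.
      fern is a leaf — visit fern.
    Visit tulip.
  Visit reed.
Visit plum.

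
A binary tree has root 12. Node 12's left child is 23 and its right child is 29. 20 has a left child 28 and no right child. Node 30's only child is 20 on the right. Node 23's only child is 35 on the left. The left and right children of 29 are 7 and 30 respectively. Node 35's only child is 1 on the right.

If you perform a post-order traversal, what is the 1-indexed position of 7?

4

Post-order visits the left subtree, then the right subtree, then the node.
At 12: go left to 23.
  At 23: go left to 35.
    At 35: no left child.
    At 35: go right to 1.
      1 is a leaf — visit 1.
    Visit 35.
  At 23: no right child.
  Visit 23.
At 12: go right to 29.
  At 29: go left to 7.
    7 is a leaf — visit 7.
  At 29: go right to 30.
    At 30: no left child.
    At 30: go right to 20.
      At 20: go left to 28.
        28 is a leaf — visit 28.
      At 20: no right child.
      Visit 20.
    Visit 30.
  Visit 29.
Visit 12.
Full post-order sequence: 1, 35, 23, 7, 28, 20, 30, 29, 12.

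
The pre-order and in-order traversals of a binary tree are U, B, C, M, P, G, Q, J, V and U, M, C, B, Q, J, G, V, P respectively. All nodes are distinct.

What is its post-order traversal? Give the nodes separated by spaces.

M C J Q V G P B U

The first element of pre-order is the root; it splits in-order into left and right subtrees.
Root U: left subtree has 0 nodes { }, right has 8 {M, C, B, Q, J, G, V, P}.
  Root B: left subtree has 2 nodes {M, C}, right has 5 {Q, J, G, V, P}.
    Root C: left subtree has 1 node {M}, right has 0 { }.
    Root P: left subtree has 4 nodes {Q, J, G, V}, right has 0 { }.
      Root G: left subtree has 2 nodes {Q, J}, right has 1 {V}.
        Root Q: left subtree has 0 nodes { }, right has 1 {J}.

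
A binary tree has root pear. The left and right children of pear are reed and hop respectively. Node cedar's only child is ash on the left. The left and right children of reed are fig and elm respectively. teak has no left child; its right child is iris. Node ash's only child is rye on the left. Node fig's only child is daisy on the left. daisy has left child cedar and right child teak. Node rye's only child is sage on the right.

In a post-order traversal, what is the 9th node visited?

elm

Post-order visits the left subtree, then the right subtree, then the node.
At pear: go left to reed.
  At reed: go left to fig.
    At fig: go left to daisy.
      At daisy: go left to cedar.
        At cedar: go left to ash.
          At ash: go left to rye.
            At rye: no left child.
            At rye: go right to sage.
              sage is a leaf — visit sage.
            Visit rye.
          At ash: no right child.
          Visit ash.
        At cedar: no right child.
        Visit cedar.
      At daisy: go right to teak.
        At teak: no left child.
        At teak: go right to iris.
          iris is a leaf — visit iris.
        Visit teak.
      Visit daisy.
    At fig: no right child.
    Visit fig.
  At reed: go right to elm.
    elm is a leaf — visit elm.
  Visit reed.
At pear: go right to hop.
  hop is a leaf — visit hop.
Visit pear.
Full post-order sequence: sage, rye, ash, cedar, iris, teak, daisy, fig, elm, reed, hop, pear.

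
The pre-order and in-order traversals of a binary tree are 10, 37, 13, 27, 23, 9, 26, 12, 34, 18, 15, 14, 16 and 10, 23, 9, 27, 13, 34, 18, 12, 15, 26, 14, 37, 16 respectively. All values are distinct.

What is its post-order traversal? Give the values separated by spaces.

9 23 27 18 34 15 12 14 26 13 16 37 10

The first element of pre-order is the root; it splits in-order into left and right subtrees.
Root 10: left subtree has 0 nodes { }, right has 12 {23, 9, 27, 13, 34, 18, 12, 15, 26, 14, 37, 16}.
  Root 37: left subtree has 10 nodes {23, 9, 27, 13, 34, 18, 12, 15, 26, 14}, right has 1 {16}.
    Root 13: left subtree has 3 nodes {23, 9, 27}, right has 6 {34, 18, 12, 15, 26, 14}.
      Root 27: left subtree has 2 nodes {23, 9}, right has 0 { }.
        Root 23: left subtree has 0 nodes { }, right has 1 {9}.
      Root 26: left subtree has 4 nodes {34, 18, 12, 15}, right has 1 {14}.
        Root 12: left subtree has 2 nodes {34, 18}, right has 1 {15}.
          Root 34: left subtree has 0 nodes { }, right has 1 {18}.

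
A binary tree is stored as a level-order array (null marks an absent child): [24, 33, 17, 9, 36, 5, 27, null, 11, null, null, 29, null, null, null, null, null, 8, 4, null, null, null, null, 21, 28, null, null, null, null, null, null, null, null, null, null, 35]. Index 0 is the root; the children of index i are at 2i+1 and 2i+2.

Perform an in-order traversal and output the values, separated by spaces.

9 35 8 11 4 33 36 24 21 29 28 5 17 27

In-order visits the left subtree, then the node, then the right subtree.
At 24: go left to 33.
  At 33: go left to 9.
    At 9: no left child.
    Visit 9.
    At 9: go right to 11.
      At 11: go left to 8.
        At 8: go left to 35.
          35 is a leaf — visit 35.
        Visit 8.
        At 8: no right child.
      Visit 11.
      At 11: go right to 4.
        4 is a leaf — visit 4.
  Visit 33.
  At 33: go right to 36.
    36 is a leaf — visit 36.
Visit 24.
At 24: go right to 17.
  At 17: go left to 5.
    At 5: go left to 29.
      At 29: go left to 21.
        21 is a leaf — visit 21.
      Visit 29.
      At 29: go right to 28.
        28 is a leaf — visit 28.
    Visit 5.
    At 5: no right child.
  Visit 17.
  At 17: go right to 27.
    27 is a leaf — visit 27.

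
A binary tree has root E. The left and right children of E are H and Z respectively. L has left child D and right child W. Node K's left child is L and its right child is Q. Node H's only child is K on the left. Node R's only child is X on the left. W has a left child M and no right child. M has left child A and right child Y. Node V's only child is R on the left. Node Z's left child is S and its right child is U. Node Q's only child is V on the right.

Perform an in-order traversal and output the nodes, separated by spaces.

In-order visits the left subtree, then the node, then the right subtree.
At E: go left to H.
  At H: go left to K.
    At K: go left to L.
      At L: go left to D.
        D is a leaf — visit D.
      Visit L.
      At L: go right to W.
        At W: go left to M.
          At M: go left to A.
            A is a leaf — visit A.
          Visit M.
          At M: go right to Y.
            Y is a leaf — visit Y.
        Visit W.
        At W: no right child.
    Visit K.
    At K: go right to Q.
      At Q: no left child.
      Visit Q.
      At Q: go right to V.
        At V: go left to R.
          At R: go left to X.
            X is a leaf — visit X.
          Visit R.
          At R: no right child.
        Visit V.
        At V: no right child.
  Visit H.
  At H: no right child.
Visit E.
At E: go right to Z.
  At Z: go left to S.
    S is a leaf — visit S.
  Visit Z.
  At Z: go right to U.
    U is a leaf — visit U.

D L A M Y W K Q X R V H E S Z U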